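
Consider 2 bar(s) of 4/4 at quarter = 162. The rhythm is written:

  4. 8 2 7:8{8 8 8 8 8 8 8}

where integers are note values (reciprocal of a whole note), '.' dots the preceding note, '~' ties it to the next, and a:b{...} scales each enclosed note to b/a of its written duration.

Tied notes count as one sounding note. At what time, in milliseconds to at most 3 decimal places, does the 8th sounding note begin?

note 8 onset = 44/7b = 2328.042ms

1. 0.0ms @ 0 + 555.556ms (3/2)
2. 555.556ms @ 3/2 + 185.185ms (1/2)
3. 740.741ms @ 2 + 740.741ms (2)
4. 1481.481ms @ 4 + 211.64ms (4/7)
5. 1693.122ms @ 32/7 + 211.64ms (4/7)
6. 1904.762ms @ 36/7 + 211.64ms (4/7)
7. 2116.402ms @ 40/7 + 211.64ms (4/7)
8. 2328.042ms @ 44/7 + 211.64ms (4/7)
9. 2539.683ms @ 48/7 + 211.64ms (4/7)
10. 2751.323ms @ 52/7 + 211.64ms (4/7)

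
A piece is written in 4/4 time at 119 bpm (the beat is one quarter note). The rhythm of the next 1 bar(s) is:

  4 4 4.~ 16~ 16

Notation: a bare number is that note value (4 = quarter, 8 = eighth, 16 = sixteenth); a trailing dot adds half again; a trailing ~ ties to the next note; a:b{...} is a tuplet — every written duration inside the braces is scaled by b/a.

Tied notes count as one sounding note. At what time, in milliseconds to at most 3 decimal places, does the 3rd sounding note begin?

1. 0.0ms @ 0 + 504.202ms (1)
2. 504.202ms @ 1 + 504.202ms (1)
3. 1008.403ms @ 2 + 1008.403ms (2)

note 3 onset = 2b = 1008.403ms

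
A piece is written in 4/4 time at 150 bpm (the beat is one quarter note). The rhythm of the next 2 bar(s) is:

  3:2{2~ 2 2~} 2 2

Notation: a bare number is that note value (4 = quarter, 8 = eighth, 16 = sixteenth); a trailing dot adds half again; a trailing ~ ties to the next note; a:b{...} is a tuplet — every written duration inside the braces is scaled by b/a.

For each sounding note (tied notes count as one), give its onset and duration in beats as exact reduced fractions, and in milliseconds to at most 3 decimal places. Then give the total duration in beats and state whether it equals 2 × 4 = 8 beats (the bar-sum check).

1) 0.0ms=0b +1066.667ms=8/3b
2) 1066.667ms=8/3b +1333.333ms=10/3b
3) 2400.0ms=6b +800.0ms=2b
Σ=8b of 8 (150bpm 4/4) — PASS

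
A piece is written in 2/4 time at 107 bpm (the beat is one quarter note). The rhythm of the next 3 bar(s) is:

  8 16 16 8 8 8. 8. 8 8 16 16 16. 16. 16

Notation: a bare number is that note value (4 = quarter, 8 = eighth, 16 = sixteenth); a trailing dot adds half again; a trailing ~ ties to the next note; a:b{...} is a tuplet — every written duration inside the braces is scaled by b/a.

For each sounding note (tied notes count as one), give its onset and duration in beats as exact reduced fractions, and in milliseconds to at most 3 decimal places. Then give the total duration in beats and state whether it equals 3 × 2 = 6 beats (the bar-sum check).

1) 0.0ms=0b +280.374ms=1/2b
2) 280.374ms=1/2b +140.187ms=1/4b
3) 420.561ms=3/4b +140.187ms=1/4b
4) 560.748ms=1b +280.374ms=1/2b
5) 841.121ms=3/2b +280.374ms=1/2b
6) 1121.495ms=2b +420.561ms=3/4b
7) 1542.056ms=11/4b +420.561ms=3/4b
8) 1962.617ms=7/2b +280.374ms=1/2b
9) 2242.991ms=4b +280.374ms=1/2b
10) 2523.364ms=9/2b +140.187ms=1/4b
11) 2663.551ms=19/4b +140.187ms=1/4b
12) 2803.738ms=5b +210.28ms=3/8b
13) 3014.019ms=43/8b +210.28ms=3/8b
14) 3224.299ms=23/4b +140.187ms=1/4b
Σ=6b of 6 (107bpm 2/4) — PASS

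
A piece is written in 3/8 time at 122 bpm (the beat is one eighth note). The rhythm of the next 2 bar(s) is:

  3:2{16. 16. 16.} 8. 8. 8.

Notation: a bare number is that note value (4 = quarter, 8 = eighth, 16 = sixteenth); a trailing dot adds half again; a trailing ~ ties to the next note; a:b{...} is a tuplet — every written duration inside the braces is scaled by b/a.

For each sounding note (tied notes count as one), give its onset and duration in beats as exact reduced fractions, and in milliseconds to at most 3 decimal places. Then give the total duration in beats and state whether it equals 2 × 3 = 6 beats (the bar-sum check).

1) 0.0ms=0b +245.902ms=1/2b
2) 245.902ms=1/2b +245.902ms=1/2b
3) 491.803ms=1b +245.902ms=1/2b
4) 737.705ms=3/2b +737.705ms=3/2b
5) 1475.41ms=3b +737.705ms=3/2b
6) 2213.115ms=9/2b +737.705ms=3/2b
Σ=6b of 6 (122bpm 3/8) — PASS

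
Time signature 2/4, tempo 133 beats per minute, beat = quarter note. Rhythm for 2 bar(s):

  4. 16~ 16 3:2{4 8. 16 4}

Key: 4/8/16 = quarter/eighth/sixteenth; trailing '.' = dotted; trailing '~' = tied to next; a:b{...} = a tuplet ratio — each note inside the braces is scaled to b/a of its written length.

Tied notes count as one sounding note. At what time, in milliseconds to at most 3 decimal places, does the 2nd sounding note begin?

1. 0.0ms @ 0 + 676.692ms (3/2)
2. 676.692ms @ 3/2 + 225.564ms (1/2)
3. 902.256ms @ 2 + 300.752ms (2/3)
4. 1203.008ms @ 8/3 + 225.564ms (1/2)
5. 1428.571ms @ 19/6 + 75.188ms (1/6)
6. 1503.759ms @ 10/3 + 300.752ms (2/3)

note 2 onset = 3/2b = 676.692ms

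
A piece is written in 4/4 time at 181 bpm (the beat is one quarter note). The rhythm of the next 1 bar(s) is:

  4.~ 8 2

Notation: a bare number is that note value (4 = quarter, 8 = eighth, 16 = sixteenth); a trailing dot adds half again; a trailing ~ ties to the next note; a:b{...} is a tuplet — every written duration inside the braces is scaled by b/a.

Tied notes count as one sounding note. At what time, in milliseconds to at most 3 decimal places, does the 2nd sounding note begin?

note 2 onset = 2b = 662.983ms

1. 0.0ms @ 0 + 662.983ms (2)
2. 662.983ms @ 2 + 662.983ms (2)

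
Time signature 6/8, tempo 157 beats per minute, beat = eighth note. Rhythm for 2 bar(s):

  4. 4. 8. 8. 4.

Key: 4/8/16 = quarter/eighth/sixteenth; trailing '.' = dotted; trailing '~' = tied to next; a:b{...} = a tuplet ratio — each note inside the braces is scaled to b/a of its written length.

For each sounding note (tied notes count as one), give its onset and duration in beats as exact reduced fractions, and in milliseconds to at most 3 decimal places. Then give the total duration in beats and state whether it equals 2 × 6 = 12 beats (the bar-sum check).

1) 0.0ms=0b +1146.497ms=3b
2) 1146.497ms=3b +1146.497ms=3b
3) 2292.994ms=6b +573.248ms=3/2b
4) 2866.242ms=15/2b +573.248ms=3/2b
5) 3439.49ms=9b +1146.497ms=3b
Σ=12b of 12 (157bpm 6/8) — PASS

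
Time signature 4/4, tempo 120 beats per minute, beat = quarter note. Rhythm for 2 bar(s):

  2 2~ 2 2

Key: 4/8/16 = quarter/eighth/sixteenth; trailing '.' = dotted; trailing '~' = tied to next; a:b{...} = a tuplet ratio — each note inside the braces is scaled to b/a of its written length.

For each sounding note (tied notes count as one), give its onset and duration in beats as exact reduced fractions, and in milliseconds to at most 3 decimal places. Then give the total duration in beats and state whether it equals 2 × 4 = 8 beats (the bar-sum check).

1) 0.0ms=0b +1000.0ms=2b
2) 1000.0ms=2b +2000.0ms=4b
3) 3000.0ms=6b +1000.0ms=2b
Σ=8b of 8 (120bpm 4/4) — PASS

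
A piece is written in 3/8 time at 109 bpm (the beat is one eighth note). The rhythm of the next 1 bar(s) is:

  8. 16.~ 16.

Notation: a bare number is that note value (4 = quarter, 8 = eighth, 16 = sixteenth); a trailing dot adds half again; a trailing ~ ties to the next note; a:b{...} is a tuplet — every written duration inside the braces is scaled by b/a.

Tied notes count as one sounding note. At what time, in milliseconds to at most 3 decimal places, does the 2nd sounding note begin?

1. 0.0ms @ 0 + 825.688ms (3/2)
2. 825.688ms @ 3/2 + 825.688ms (3/2)

note 2 onset = 3/2b = 825.688ms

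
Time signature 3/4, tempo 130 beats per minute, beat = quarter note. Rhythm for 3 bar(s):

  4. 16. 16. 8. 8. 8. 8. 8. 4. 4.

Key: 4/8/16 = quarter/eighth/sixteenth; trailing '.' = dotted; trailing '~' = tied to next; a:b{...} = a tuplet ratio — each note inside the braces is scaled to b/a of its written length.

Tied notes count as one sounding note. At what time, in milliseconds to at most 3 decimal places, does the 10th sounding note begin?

1. 0.0ms @ 0 + 692.308ms (3/2)
2. 692.308ms @ 3/2 + 173.077ms (3/8)
3. 865.385ms @ 15/8 + 173.077ms (3/8)
4. 1038.462ms @ 9/4 + 346.154ms (3/4)
5. 1384.615ms @ 3 + 346.154ms (3/4)
6. 1730.769ms @ 15/4 + 346.154ms (3/4)
7. 2076.923ms @ 9/2 + 346.154ms (3/4)
8. 2423.077ms @ 21/4 + 346.154ms (3/4)
9. 2769.231ms @ 6 + 692.308ms (3/2)
10. 3461.538ms @ 15/2 + 692.308ms (3/2)

note 10 onset = 15/2b = 3461.538ms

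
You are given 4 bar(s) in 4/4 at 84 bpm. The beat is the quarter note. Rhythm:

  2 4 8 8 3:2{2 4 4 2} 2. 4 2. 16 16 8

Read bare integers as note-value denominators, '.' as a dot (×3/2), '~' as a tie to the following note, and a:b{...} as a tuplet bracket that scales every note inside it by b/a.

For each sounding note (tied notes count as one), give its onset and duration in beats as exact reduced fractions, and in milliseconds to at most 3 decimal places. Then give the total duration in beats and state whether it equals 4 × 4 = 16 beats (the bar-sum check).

1) 0.0ms=0b +1428.571ms=2b
2) 1428.571ms=2b +714.286ms=1b
3) 2142.857ms=3b +357.143ms=1/2b
4) 2500.0ms=7/2b +357.143ms=1/2b
5) 2857.143ms=4b +952.381ms=4/3b
6) 3809.524ms=16/3b +476.19ms=2/3b
7) 4285.714ms=6b +476.19ms=2/3b
8) 4761.905ms=20/3b +952.381ms=4/3b
9) 5714.286ms=8b +2142.857ms=3b
10) 7857.143ms=11b +714.286ms=1b
11) 8571.429ms=12b +2142.857ms=3b
12) 10714.286ms=15b +178.571ms=1/4b
13) 10892.857ms=61/4b +178.571ms=1/4b
14) 11071.429ms=31/2b +357.143ms=1/2b
Σ=16b of 16 (84bpm 4/4) — PASS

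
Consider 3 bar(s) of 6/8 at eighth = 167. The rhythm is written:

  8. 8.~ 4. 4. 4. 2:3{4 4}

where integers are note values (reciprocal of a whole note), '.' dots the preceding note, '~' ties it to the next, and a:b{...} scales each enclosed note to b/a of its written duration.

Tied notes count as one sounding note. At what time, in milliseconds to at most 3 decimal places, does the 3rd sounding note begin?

note 3 onset = 6b = 2155.689ms

1. 0.0ms @ 0 + 538.922ms (3/2)
2. 538.922ms @ 3/2 + 1616.766ms (9/2)
3. 2155.689ms @ 6 + 1077.844ms (3)
4. 3233.533ms @ 9 + 1077.844ms (3)
5. 4311.377ms @ 12 + 1077.844ms (3)
6. 5389.222ms @ 15 + 1077.844ms (3)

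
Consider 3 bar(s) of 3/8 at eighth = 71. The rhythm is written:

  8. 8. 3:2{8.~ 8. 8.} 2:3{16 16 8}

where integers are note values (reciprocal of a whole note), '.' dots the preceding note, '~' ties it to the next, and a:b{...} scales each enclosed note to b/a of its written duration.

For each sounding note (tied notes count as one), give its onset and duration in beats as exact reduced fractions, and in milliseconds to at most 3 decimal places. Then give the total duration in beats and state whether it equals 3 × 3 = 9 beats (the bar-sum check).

1) 0.0ms=0b +1267.606ms=3/2b
2) 1267.606ms=3/2b +1267.606ms=3/2b
3) 2535.211ms=3b +1690.141ms=2b
4) 4225.352ms=5b +845.07ms=1b
5) 5070.423ms=6b +633.803ms=3/4b
6) 5704.225ms=27/4b +633.803ms=3/4b
7) 6338.028ms=15/2b +1267.606ms=3/2b
Σ=9b of 9 (71bpm 3/8) — PASS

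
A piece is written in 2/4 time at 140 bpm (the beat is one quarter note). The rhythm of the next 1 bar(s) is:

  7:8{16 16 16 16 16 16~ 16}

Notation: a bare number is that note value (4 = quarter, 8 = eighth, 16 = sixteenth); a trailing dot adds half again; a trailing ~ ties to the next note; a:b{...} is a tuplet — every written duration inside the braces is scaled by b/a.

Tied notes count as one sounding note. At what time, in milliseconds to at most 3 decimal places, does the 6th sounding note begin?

1. 0.0ms @ 0 + 122.449ms (2/7)
2. 122.449ms @ 2/7 + 122.449ms (2/7)
3. 244.898ms @ 4/7 + 122.449ms (2/7)
4. 367.347ms @ 6/7 + 122.449ms (2/7)
5. 489.796ms @ 8/7 + 122.449ms (2/7)
6. 612.245ms @ 10/7 + 244.898ms (4/7)

note 6 onset = 10/7b = 612.245ms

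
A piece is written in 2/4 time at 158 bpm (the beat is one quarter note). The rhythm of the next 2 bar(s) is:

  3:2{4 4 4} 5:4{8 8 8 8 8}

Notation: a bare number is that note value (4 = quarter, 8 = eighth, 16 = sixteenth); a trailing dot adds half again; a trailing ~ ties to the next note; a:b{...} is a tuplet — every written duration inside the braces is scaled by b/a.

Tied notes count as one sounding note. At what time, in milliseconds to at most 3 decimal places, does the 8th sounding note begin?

1. 0.0ms @ 0 + 253.165ms (2/3)
2. 253.165ms @ 2/3 + 253.165ms (2/3)
3. 506.329ms @ 4/3 + 253.165ms (2/3)
4. 759.494ms @ 2 + 151.899ms (2/5)
5. 911.392ms @ 12/5 + 151.899ms (2/5)
6. 1063.291ms @ 14/5 + 151.899ms (2/5)
7. 1215.19ms @ 16/5 + 151.899ms (2/5)
8. 1367.089ms @ 18/5 + 151.899ms (2/5)

note 8 onset = 18/5b = 1367.089ms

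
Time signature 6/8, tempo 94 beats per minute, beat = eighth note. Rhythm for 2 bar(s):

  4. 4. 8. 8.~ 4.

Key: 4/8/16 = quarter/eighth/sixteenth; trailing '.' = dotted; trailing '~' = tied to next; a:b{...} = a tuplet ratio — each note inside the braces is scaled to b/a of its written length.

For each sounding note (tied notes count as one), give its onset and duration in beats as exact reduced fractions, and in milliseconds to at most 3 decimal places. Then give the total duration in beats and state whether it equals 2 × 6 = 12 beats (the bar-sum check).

1) 0.0ms=0b +1914.894ms=3b
2) 1914.894ms=3b +1914.894ms=3b
3) 3829.787ms=6b +957.447ms=3/2b
4) 4787.234ms=15/2b +2872.34ms=9/2b
Σ=12b of 12 (94bpm 6/8) — PASS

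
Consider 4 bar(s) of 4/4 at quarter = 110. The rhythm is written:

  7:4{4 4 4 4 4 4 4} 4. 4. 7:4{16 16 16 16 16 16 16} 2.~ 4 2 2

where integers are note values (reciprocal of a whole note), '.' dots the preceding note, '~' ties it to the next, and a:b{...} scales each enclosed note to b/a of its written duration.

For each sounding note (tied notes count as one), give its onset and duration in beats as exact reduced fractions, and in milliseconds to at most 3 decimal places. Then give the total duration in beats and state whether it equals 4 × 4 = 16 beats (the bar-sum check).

1) 0.0ms=0b +311.688ms=4/7b
2) 311.688ms=4/7b +311.688ms=4/7b
3) 623.377ms=8/7b +311.688ms=4/7b
4) 935.065ms=12/7b +311.688ms=4/7b
5) 1246.753ms=16/7b +311.688ms=4/7b
6) 1558.442ms=20/7b +311.688ms=4/7b
7) 1870.13ms=24/7b +311.688ms=4/7b
8) 2181.818ms=4b +818.182ms=3/2b
9) 3000.0ms=11/2b +818.182ms=3/2b
10) 3818.182ms=7b +77.922ms=1/7b
11) 3896.104ms=50/7b +77.922ms=1/7b
12) 3974.026ms=51/7b +77.922ms=1/7b
13) 4051.948ms=52/7b +77.922ms=1/7b
14) 4129.87ms=53/7b +77.922ms=1/7b
15) 4207.792ms=54/7b +77.922ms=1/7b
16) 4285.714ms=55/7b +77.922ms=1/7b
17) 4363.636ms=8b +2181.818ms=4b
18) 6545.455ms=12b +1090.909ms=2b
19) 7636.364ms=14b +1090.909ms=2b
Σ=16b of 16 (110bpm 4/4) — PASS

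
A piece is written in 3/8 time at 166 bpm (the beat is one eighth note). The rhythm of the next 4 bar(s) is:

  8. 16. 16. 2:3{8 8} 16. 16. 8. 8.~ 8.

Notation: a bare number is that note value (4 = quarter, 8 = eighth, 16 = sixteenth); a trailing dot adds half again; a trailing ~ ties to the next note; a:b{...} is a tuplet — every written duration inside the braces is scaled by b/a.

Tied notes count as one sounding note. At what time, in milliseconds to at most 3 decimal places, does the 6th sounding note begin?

1. 0.0ms @ 0 + 542.169ms (3/2)
2. 542.169ms @ 3/2 + 271.084ms (3/4)
3. 813.253ms @ 9/4 + 271.084ms (3/4)
4. 1084.337ms @ 3 + 542.169ms (3/2)
5. 1626.506ms @ 9/2 + 542.169ms (3/2)
6. 2168.675ms @ 6 + 271.084ms (3/4)
7. 2439.759ms @ 27/4 + 271.084ms (3/4)
8. 2710.843ms @ 15/2 + 542.169ms (3/2)
9. 3253.012ms @ 9 + 1084.337ms (3)

note 6 onset = 6b = 2168.675ms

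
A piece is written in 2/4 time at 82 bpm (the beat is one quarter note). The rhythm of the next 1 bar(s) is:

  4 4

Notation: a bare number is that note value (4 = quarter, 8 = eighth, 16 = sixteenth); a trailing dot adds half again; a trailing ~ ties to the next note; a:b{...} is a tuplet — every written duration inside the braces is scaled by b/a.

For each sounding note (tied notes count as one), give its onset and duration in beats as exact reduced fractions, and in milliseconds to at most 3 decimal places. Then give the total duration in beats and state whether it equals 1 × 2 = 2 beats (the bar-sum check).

1) 0.0ms=0b +731.707ms=1b
2) 731.707ms=1b +731.707ms=1b
Σ=2b of 2 (82bpm 2/4) — PASS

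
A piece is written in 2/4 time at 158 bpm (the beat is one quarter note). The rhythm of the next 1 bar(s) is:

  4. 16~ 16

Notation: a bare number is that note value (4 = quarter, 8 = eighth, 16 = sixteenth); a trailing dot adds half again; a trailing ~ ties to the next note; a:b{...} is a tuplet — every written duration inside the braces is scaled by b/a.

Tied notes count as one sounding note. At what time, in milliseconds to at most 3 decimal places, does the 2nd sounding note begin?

1. 0.0ms @ 0 + 569.62ms (3/2)
2. 569.62ms @ 3/2 + 189.873ms (1/2)

note 2 onset = 3/2b = 569.62ms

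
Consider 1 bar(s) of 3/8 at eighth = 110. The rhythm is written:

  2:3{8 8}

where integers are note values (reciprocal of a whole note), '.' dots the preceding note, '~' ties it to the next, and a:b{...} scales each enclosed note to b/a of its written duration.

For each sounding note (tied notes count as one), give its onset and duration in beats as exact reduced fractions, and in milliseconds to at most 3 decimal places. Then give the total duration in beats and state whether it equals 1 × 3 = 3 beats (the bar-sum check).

1) 0.0ms=0b +818.182ms=3/2b
2) 818.182ms=3/2b +818.182ms=3/2b
Σ=3b of 3 (110bpm 3/8) — PASS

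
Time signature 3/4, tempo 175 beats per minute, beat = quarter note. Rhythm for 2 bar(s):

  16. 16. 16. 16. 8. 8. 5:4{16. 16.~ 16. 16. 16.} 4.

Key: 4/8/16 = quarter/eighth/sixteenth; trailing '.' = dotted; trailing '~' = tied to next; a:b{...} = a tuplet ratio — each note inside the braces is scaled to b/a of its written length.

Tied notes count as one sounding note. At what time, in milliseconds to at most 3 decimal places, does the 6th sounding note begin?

note 6 onset = 9/4b = 771.429ms

1. 0.0ms @ 0 + 128.571ms (3/8)
2. 128.571ms @ 3/8 + 128.571ms (3/8)
3. 257.143ms @ 3/4 + 128.571ms (3/8)
4. 385.714ms @ 9/8 + 128.571ms (3/8)
5. 514.286ms @ 3/2 + 257.143ms (3/4)
6. 771.429ms @ 9/4 + 257.143ms (3/4)
7. 1028.571ms @ 3 + 102.857ms (3/10)
8. 1131.429ms @ 33/10 + 205.714ms (3/5)
9. 1337.143ms @ 39/10 + 102.857ms (3/10)
10. 1440.0ms @ 21/5 + 102.857ms (3/10)
11. 1542.857ms @ 9/2 + 514.286ms (3/2)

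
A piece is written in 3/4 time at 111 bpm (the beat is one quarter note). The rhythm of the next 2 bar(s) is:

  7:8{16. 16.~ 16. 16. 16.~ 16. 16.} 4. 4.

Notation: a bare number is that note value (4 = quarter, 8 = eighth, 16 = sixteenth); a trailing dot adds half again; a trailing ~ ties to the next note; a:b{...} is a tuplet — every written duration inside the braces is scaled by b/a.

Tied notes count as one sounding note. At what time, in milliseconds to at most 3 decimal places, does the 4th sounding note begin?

1. 0.0ms @ 0 + 231.66ms (3/7)
2. 231.66ms @ 3/7 + 463.32ms (6/7)
3. 694.981ms @ 9/7 + 231.66ms (3/7)
4. 926.641ms @ 12/7 + 463.32ms (6/7)
5. 1389.961ms @ 18/7 + 231.66ms (3/7)
6. 1621.622ms @ 3 + 810.811ms (3/2)
7. 2432.432ms @ 9/2 + 810.811ms (3/2)

note 4 onset = 12/7b = 926.641ms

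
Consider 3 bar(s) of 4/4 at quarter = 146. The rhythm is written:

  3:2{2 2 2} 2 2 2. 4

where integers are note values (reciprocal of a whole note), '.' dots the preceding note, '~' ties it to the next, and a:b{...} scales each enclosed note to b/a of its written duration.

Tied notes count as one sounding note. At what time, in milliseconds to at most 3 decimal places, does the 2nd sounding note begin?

note 2 onset = 4/3b = 547.945ms

1. 0.0ms @ 0 + 547.945ms (4/3)
2. 547.945ms @ 4/3 + 547.945ms (4/3)
3. 1095.89ms @ 8/3 + 547.945ms (4/3)
4. 1643.836ms @ 4 + 821.918ms (2)
5. 2465.753ms @ 6 + 821.918ms (2)
6. 3287.671ms @ 8 + 1232.877ms (3)
7. 4520.548ms @ 11 + 410.959ms (1)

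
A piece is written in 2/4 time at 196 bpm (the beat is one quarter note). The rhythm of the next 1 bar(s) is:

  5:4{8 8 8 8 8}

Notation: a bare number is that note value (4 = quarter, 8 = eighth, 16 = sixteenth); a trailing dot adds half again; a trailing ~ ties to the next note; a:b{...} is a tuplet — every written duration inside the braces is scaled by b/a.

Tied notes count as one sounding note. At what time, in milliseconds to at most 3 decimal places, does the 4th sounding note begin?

1. 0.0ms @ 0 + 122.449ms (2/5)
2. 122.449ms @ 2/5 + 122.449ms (2/5)
3. 244.898ms @ 4/5 + 122.449ms (2/5)
4. 367.347ms @ 6/5 + 122.449ms (2/5)
5. 489.796ms @ 8/5 + 122.449ms (2/5)

note 4 onset = 6/5b = 367.347ms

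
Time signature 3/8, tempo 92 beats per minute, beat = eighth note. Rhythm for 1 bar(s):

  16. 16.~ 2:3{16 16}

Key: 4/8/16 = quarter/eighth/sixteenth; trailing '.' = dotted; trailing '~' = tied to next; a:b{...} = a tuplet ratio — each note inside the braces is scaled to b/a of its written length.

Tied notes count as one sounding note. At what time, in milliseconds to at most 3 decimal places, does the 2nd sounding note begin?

note 2 onset = 3/4b = 489.13ms

1. 0.0ms @ 0 + 489.13ms (3/4)
2. 489.13ms @ 3/4 + 978.261ms (3/2)
3. 1467.391ms @ 9/4 + 489.13ms (3/4)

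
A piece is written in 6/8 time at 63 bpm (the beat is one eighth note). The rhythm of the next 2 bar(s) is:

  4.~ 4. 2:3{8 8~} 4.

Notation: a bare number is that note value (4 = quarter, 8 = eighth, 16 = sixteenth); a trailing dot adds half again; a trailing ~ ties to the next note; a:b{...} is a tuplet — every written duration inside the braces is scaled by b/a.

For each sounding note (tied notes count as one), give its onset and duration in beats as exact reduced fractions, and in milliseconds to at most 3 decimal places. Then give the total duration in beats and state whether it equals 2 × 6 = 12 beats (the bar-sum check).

1) 0.0ms=0b +5714.286ms=6b
2) 5714.286ms=6b +1428.571ms=3/2b
3) 7142.857ms=15/2b +4285.714ms=9/2b
Σ=12b of 12 (63bpm 6/8) — PASS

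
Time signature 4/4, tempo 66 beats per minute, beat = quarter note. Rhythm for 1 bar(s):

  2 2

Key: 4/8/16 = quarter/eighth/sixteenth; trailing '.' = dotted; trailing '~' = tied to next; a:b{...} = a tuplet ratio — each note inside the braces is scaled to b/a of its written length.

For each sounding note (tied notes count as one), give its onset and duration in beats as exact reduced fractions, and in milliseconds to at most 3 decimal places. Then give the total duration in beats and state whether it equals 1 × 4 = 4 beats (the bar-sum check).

1) 0.0ms=0b +1818.182ms=2b
2) 1818.182ms=2b +1818.182ms=2b
Σ=4b of 4 (66bpm 4/4) — PASS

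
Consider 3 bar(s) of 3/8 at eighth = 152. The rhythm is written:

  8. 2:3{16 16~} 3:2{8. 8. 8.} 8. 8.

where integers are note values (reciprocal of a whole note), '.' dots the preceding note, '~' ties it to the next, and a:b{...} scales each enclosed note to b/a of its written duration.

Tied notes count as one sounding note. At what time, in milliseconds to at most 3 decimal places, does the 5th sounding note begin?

note 5 onset = 5b = 1973.684ms

1. 0.0ms @ 0 + 592.105ms (3/2)
2. 592.105ms @ 3/2 + 296.053ms (3/4)
3. 888.158ms @ 9/4 + 690.789ms (7/4)
4. 1578.947ms @ 4 + 394.737ms (1)
5. 1973.684ms @ 5 + 394.737ms (1)
6. 2368.421ms @ 6 + 592.105ms (3/2)
7. 2960.526ms @ 15/2 + 592.105ms (3/2)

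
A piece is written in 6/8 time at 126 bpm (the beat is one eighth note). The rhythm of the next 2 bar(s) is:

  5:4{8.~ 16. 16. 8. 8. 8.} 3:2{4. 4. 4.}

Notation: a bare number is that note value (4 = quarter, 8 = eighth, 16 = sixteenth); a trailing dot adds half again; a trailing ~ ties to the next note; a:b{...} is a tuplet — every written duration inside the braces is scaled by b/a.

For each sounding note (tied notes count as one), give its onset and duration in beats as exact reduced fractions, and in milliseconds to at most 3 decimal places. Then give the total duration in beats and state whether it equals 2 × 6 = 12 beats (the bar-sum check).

1) 0.0ms=0b +857.143ms=9/5b
2) 857.143ms=9/5b +285.714ms=3/5b
3) 1142.857ms=12/5b +571.429ms=6/5b
4) 1714.286ms=18/5b +571.429ms=6/5b
5) 2285.714ms=24/5b +571.429ms=6/5b
6) 2857.143ms=6b +952.381ms=2b
7) 3809.524ms=8b +952.381ms=2b
8) 4761.905ms=10b +952.381ms=2b
Σ=12b of 12 (126bpm 6/8) — PASS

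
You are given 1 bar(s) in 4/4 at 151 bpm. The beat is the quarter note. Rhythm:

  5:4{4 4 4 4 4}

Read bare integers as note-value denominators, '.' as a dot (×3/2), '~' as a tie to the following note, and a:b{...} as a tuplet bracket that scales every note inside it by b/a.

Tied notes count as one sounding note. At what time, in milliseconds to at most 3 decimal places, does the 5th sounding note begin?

1. 0.0ms @ 0 + 317.881ms (4/5)
2. 317.881ms @ 4/5 + 317.881ms (4/5)
3. 635.762ms @ 8/5 + 317.881ms (4/5)
4. 953.642ms @ 12/5 + 317.881ms (4/5)
5. 1271.523ms @ 16/5 + 317.881ms (4/5)

note 5 onset = 16/5b = 1271.523ms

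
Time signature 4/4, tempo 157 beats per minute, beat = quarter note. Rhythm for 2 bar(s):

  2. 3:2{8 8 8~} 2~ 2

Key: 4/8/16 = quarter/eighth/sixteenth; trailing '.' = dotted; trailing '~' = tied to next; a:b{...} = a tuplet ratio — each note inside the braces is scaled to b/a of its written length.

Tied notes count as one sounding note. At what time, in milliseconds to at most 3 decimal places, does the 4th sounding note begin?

1. 0.0ms @ 0 + 1146.497ms (3)
2. 1146.497ms @ 3 + 127.389ms (1/3)
3. 1273.885ms @ 10/3 + 127.389ms (1/3)
4. 1401.274ms @ 11/3 + 1656.051ms (13/3)

note 4 onset = 11/3b = 1401.274ms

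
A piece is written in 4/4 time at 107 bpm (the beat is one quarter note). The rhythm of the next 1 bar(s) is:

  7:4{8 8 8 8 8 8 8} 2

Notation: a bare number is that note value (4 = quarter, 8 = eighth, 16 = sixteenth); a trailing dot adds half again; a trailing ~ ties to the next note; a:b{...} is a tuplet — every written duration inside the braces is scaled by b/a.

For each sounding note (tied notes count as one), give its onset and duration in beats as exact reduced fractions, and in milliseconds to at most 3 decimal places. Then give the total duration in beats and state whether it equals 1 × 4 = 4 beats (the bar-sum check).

1) 0.0ms=0b +160.214ms=2/7b
2) 160.214ms=2/7b +160.214ms=2/7b
3) 320.427ms=4/7b +160.214ms=2/7b
4) 480.641ms=6/7b +160.214ms=2/7b
5) 640.854ms=8/7b +160.214ms=2/7b
6) 801.068ms=10/7b +160.214ms=2/7b
7) 961.282ms=12/7b +160.214ms=2/7b
8) 1121.495ms=2b +1121.495ms=2b
Σ=4b of 4 (107bpm 4/4) — PASS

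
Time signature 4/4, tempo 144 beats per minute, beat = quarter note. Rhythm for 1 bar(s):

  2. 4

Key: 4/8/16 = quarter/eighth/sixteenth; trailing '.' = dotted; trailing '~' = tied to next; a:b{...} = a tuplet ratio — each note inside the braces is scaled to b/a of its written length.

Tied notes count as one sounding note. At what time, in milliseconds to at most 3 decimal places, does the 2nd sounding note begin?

note 2 onset = 3b = 1250.0ms

1. 0.0ms @ 0 + 1250.0ms (3)
2. 1250.0ms @ 3 + 416.667ms (1)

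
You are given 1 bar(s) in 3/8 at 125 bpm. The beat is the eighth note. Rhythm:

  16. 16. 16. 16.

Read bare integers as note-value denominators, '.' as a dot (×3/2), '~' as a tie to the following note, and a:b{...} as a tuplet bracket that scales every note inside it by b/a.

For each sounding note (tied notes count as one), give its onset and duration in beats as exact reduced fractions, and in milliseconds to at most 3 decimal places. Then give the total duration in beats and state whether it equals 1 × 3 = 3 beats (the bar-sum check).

1) 0.0ms=0b +360.0ms=3/4b
2) 360.0ms=3/4b +360.0ms=3/4b
3) 720.0ms=3/2b +360.0ms=3/4b
4) 1080.0ms=9/4b +360.0ms=3/4b
Σ=3b of 3 (125bpm 3/8) — PASS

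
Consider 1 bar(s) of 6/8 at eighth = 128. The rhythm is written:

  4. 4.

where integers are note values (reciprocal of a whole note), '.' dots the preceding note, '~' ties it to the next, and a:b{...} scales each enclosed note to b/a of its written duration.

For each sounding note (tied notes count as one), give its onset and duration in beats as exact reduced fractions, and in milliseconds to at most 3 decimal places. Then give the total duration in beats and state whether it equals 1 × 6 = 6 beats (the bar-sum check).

1) 0.0ms=0b +1406.25ms=3b
2) 1406.25ms=3b +1406.25ms=3b
Σ=6b of 6 (128bpm 6/8) — PASS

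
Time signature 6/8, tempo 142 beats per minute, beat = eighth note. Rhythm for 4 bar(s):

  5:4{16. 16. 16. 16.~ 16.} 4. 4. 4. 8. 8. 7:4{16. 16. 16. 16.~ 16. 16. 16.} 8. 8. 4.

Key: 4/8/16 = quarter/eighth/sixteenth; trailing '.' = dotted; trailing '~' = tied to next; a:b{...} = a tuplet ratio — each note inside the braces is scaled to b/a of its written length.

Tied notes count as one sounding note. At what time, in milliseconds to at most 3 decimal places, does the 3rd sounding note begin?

1. 0.0ms @ 0 + 253.521ms (3/5)
2. 253.521ms @ 3/5 + 253.521ms (3/5)
3. 507.042ms @ 6/5 + 253.521ms (3/5)
4. 760.563ms @ 9/5 + 507.042ms (6/5)
5. 1267.606ms @ 3 + 1267.606ms (3)
6. 2535.211ms @ 6 + 1267.606ms (3)
7. 3802.817ms @ 9 + 1267.606ms (3)
8. 5070.423ms @ 12 + 633.803ms (3/2)
9. 5704.225ms @ 27/2 + 633.803ms (3/2)
10. 6338.028ms @ 15 + 181.087ms (3/7)
11. 6519.115ms @ 108/7 + 181.087ms (3/7)
12. 6700.201ms @ 111/7 + 181.087ms (3/7)
13. 6881.288ms @ 114/7 + 362.173ms (6/7)
14. 7243.461ms @ 120/7 + 181.087ms (3/7)
15. 7424.547ms @ 123/7 + 181.087ms (3/7)
16. 7605.634ms @ 18 + 633.803ms (3/2)
17. 8239.437ms @ 39/2 + 633.803ms (3/2)
18. 8873.239ms @ 21 + 1267.606ms (3)

note 3 onset = 6/5b = 507.042ms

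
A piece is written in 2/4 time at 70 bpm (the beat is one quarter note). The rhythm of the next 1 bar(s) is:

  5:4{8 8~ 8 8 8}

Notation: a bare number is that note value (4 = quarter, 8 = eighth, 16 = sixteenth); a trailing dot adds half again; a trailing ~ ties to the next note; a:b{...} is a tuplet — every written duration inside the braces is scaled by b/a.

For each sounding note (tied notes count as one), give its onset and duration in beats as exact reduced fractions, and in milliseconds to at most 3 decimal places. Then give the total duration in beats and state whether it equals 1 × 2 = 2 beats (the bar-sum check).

1) 0.0ms=0b +342.857ms=2/5b
2) 342.857ms=2/5b +685.714ms=4/5b
3) 1028.571ms=6/5b +342.857ms=2/5b
4) 1371.429ms=8/5b +342.857ms=2/5b
Σ=2b of 2 (70bpm 2/4) — PASS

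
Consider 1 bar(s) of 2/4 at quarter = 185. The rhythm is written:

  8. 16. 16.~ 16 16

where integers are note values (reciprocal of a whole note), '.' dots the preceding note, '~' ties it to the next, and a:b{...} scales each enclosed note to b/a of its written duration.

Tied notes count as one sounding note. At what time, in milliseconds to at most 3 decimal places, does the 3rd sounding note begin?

note 3 onset = 9/8b = 364.865ms

1. 0.0ms @ 0 + 243.243ms (3/4)
2. 243.243ms @ 3/4 + 121.622ms (3/8)
3. 364.865ms @ 9/8 + 202.703ms (5/8)
4. 567.568ms @ 7/4 + 81.081ms (1/4)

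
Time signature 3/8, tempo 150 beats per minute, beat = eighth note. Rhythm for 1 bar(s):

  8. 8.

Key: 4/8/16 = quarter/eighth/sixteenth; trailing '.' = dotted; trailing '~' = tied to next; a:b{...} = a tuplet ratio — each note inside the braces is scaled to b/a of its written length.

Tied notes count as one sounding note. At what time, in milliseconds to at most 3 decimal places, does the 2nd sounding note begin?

1. 0.0ms @ 0 + 600.0ms (3/2)
2. 600.0ms @ 3/2 + 600.0ms (3/2)

note 2 onset = 3/2b = 600.0ms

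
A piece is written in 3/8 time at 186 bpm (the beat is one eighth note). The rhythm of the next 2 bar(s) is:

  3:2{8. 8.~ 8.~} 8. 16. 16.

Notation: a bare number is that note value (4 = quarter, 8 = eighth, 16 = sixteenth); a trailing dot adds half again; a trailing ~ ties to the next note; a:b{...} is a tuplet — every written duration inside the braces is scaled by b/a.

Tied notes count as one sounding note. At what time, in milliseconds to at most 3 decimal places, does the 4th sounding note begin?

1. 0.0ms @ 0 + 322.581ms (1)
2. 322.581ms @ 1 + 1129.032ms (7/2)
3. 1451.613ms @ 9/2 + 241.935ms (3/4)
4. 1693.548ms @ 21/4 + 241.935ms (3/4)

note 4 onset = 21/4b = 1693.548ms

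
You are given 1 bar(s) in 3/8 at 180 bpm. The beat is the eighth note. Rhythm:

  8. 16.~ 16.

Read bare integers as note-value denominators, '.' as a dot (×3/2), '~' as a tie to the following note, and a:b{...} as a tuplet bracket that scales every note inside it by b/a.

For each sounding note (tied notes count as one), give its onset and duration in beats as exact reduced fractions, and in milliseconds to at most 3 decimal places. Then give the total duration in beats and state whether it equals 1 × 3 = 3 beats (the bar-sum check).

1) 0.0ms=0b +500.0ms=3/2b
2) 500.0ms=3/2b +500.0ms=3/2b
Σ=3b of 3 (180bpm 3/8) — PASS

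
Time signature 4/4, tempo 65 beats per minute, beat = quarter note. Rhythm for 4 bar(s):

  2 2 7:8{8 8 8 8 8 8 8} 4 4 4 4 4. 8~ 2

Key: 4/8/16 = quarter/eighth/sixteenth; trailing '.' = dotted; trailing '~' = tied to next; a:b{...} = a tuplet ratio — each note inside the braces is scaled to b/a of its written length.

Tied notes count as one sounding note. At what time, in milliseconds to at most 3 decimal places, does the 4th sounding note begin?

1. 0.0ms @ 0 + 1846.154ms (2)
2. 1846.154ms @ 2 + 1846.154ms (2)
3. 3692.308ms @ 4 + 527.473ms (4/7)
4. 4219.78ms @ 32/7 + 527.473ms (4/7)
5. 4747.253ms @ 36/7 + 527.473ms (4/7)
6. 5274.725ms @ 40/7 + 527.473ms (4/7)
7. 5802.198ms @ 44/7 + 527.473ms (4/7)
8. 6329.67ms @ 48/7 + 527.473ms (4/7)
9. 6857.143ms @ 52/7 + 527.473ms (4/7)
10. 7384.615ms @ 8 + 923.077ms (1)
11. 8307.692ms @ 9 + 923.077ms (1)
12. 9230.769ms @ 10 + 923.077ms (1)
13. 10153.846ms @ 11 + 923.077ms (1)
14. 11076.923ms @ 12 + 1384.615ms (3/2)
15. 12461.538ms @ 27/2 + 2307.692ms (5/2)

note 4 onset = 32/7b = 4219.78ms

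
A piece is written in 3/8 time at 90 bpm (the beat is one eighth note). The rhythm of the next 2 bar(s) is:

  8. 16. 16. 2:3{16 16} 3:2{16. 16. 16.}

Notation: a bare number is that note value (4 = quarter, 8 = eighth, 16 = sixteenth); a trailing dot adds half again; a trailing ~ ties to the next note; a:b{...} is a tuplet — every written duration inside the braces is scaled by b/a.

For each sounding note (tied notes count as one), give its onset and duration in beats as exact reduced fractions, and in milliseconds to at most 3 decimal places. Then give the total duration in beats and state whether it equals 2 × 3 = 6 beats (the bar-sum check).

1) 0.0ms=0b +1000.0ms=3/2b
2) 1000.0ms=3/2b +500.0ms=3/4b
3) 1500.0ms=9/4b +500.0ms=3/4b
4) 2000.0ms=3b +500.0ms=3/4b
5) 2500.0ms=15/4b +500.0ms=3/4b
6) 3000.0ms=9/2b +333.333ms=1/2b
7) 3333.333ms=5b +333.333ms=1/2b
8) 3666.667ms=11/2b +333.333ms=1/2b
Σ=6b of 6 (90bpm 3/8) — PASS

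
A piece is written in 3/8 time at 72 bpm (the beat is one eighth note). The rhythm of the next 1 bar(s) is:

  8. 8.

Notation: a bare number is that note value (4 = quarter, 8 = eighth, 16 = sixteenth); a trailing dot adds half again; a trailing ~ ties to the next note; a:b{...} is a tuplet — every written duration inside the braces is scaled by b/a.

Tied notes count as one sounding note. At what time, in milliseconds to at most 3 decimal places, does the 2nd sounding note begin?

note 2 onset = 3/2b = 1250.0ms

1. 0.0ms @ 0 + 1250.0ms (3/2)
2. 1250.0ms @ 3/2 + 1250.0ms (3/2)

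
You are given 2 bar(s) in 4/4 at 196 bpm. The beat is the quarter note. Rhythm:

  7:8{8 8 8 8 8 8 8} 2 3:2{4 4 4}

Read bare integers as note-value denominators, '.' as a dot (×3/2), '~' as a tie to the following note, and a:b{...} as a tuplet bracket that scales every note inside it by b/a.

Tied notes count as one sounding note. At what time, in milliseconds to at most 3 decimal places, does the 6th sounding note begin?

1. 0.0ms @ 0 + 174.927ms (4/7)
2. 174.927ms @ 4/7 + 174.927ms (4/7)
3. 349.854ms @ 8/7 + 174.927ms (4/7)
4. 524.781ms @ 12/7 + 174.927ms (4/7)
5. 699.708ms @ 16/7 + 174.927ms (4/7)
6. 874.636ms @ 20/7 + 174.927ms (4/7)
7. 1049.563ms @ 24/7 + 174.927ms (4/7)
8. 1224.49ms @ 4 + 612.245ms (2)
9. 1836.735ms @ 6 + 204.082ms (2/3)
10. 2040.816ms @ 20/3 + 204.082ms (2/3)
11. 2244.898ms @ 22/3 + 204.082ms (2/3)

note 6 onset = 20/7b = 874.636ms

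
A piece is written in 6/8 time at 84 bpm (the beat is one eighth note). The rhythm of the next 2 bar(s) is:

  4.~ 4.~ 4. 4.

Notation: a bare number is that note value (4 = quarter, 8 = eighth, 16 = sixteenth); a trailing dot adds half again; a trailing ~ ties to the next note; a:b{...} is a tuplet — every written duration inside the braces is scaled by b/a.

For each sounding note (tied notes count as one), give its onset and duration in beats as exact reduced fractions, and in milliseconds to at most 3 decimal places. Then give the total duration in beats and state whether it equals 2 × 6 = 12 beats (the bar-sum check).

1) 0.0ms=0b +6428.571ms=9b
2) 6428.571ms=9b +2142.857ms=3b
Σ=12b of 12 (84bpm 6/8) — PASS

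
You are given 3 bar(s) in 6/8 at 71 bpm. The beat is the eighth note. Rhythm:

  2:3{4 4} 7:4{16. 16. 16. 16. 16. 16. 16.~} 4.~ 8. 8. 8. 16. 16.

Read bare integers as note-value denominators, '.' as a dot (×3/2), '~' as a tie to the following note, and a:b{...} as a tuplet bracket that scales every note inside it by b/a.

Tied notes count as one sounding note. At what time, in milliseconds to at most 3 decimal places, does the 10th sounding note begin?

1. 0.0ms @ 0 + 2535.211ms (3)
2. 2535.211ms @ 3 + 2535.211ms (3)
3. 5070.423ms @ 6 + 362.173ms (3/7)
4. 5432.596ms @ 45/7 + 362.173ms (3/7)
5. 5794.769ms @ 48/7 + 362.173ms (3/7)
6. 6156.942ms @ 51/7 + 362.173ms (3/7)
7. 6519.115ms @ 54/7 + 362.173ms (3/7)
8. 6881.288ms @ 57/7 + 362.173ms (3/7)
9. 7243.461ms @ 60/7 + 4164.99ms (69/14)
10. 11408.451ms @ 27/2 + 1267.606ms (3/2)
11. 12676.056ms @ 15 + 1267.606ms (3/2)
12. 13943.662ms @ 33/2 + 633.803ms (3/4)
13. 14577.465ms @ 69/4 + 633.803ms (3/4)

note 10 onset = 27/2b = 11408.451ms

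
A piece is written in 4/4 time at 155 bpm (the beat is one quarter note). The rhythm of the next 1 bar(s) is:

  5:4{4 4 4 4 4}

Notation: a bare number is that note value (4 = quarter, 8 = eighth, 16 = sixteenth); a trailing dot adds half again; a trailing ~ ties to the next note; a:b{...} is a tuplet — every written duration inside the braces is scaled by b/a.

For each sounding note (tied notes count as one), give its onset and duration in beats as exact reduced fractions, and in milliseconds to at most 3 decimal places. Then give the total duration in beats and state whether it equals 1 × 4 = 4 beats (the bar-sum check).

1) 0.0ms=0b +309.677ms=4/5b
2) 309.677ms=4/5b +309.677ms=4/5b
3) 619.355ms=8/5b +309.677ms=4/5b
4) 929.032ms=12/5b +309.677ms=4/5b
5) 1238.71ms=16/5b +309.677ms=4/5b
Σ=4b of 4 (155bpm 4/4) — PASS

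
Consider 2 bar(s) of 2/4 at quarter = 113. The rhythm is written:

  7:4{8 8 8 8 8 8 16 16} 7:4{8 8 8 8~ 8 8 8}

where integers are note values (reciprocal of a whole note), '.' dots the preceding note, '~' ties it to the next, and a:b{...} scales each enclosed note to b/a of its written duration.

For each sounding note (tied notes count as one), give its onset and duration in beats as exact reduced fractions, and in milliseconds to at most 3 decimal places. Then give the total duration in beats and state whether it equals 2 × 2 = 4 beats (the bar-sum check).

1) 0.0ms=0b +151.707ms=2/7b
2) 151.707ms=2/7b +151.707ms=2/7b
3) 303.413ms=4/7b +151.707ms=2/7b
4) 455.12ms=6/7b +151.707ms=2/7b
5) 606.827ms=8/7b +151.707ms=2/7b
6) 758.534ms=10/7b +151.707ms=2/7b
7) 910.24ms=12/7b +75.853ms=1/7b
8) 986.094ms=13/7b +75.853ms=1/7b
9) 1061.947ms=2b +151.707ms=2/7b
10) 1213.654ms=16/7b +151.707ms=2/7b
11) 1365.36ms=18/7b +151.707ms=2/7b
12) 1517.067ms=20/7b +303.413ms=4/7b
13) 1820.48ms=24/7b +151.707ms=2/7b
14) 1972.187ms=26/7b +151.707ms=2/7b
Σ=4b of 4 (113bpm 2/4) — PASS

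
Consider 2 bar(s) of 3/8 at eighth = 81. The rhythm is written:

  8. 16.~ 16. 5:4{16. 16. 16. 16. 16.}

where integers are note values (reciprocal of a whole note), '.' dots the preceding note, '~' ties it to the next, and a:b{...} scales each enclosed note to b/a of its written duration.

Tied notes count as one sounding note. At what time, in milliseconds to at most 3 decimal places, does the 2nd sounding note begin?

1. 0.0ms @ 0 + 1111.111ms (3/2)
2. 1111.111ms @ 3/2 + 1111.111ms (3/2)
3. 2222.222ms @ 3 + 444.444ms (3/5)
4. 2666.667ms @ 18/5 + 444.444ms (3/5)
5. 3111.111ms @ 21/5 + 444.444ms (3/5)
6. 3555.556ms @ 24/5 + 444.444ms (3/5)
7. 4000.0ms @ 27/5 + 444.444ms (3/5)

note 2 onset = 3/2b = 1111.111ms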